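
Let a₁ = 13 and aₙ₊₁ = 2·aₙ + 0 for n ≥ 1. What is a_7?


Computing step by step:
a_1 = 13
a_2 = 26
a_3 = 52
a_4 = 104
a_5 = 208
a_6 = 416
a_7 = 832


a_7 = 832


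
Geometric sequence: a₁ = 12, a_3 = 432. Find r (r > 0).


r^(n-1) = aₙ/a₁
r^2 = 432/12 = 36
r = 36^(1/2)
= ±6; taking r > 0 gives r = 6

r = 6


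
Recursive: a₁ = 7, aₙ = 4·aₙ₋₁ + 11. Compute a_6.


Computing step by step:
a_1 = 7
a_2 = 39
a_3 = 167
a_4 = 679
a_5 = 2727
a_6 = 10919


a_6 = 10919


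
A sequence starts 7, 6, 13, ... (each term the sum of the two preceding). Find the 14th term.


Computing iteratively: 7, 6, 13, 19, 32, 51, 83, 134, 217, 351, 568, 919, ...
a_14 = 2406

a_14 = 2406


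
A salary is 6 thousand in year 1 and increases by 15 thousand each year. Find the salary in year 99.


aₙ = a₁ + (n-1)d
= 6 + (99-1)×15
= 6 + 1470
= 1476

a_99 = 1476


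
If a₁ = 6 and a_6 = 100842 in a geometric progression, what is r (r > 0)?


r^(n-1) = aₙ/a₁
r^5 = 100842/6 = 16807
r = 16807^(1/5)
= 7

r = 7


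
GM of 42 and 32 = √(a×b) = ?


GM = √(42×32) = √1344 = 36.6606

GM = 36.6606


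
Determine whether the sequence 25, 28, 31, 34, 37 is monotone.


Differences: 3, 3, 3, 3
All differences > 0 → strictly INCREASING

Monotonically increasing


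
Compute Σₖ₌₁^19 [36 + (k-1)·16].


aₙ = 36 + (19-1)×16 = 324
Sₙ = n(a₁+aₙ)/2 = 19×(36+324)/2
= 19×360/2 = 3420

S_19 = 3420


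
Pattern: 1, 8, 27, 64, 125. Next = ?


Pattern: perfect cubes: n³
Terms: 1, 8, 27, 64, 125
Next term = 216

Next term = 216


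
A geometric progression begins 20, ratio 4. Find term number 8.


aₙ = a₁·r^(n-1)
= 20×4^7
= 20×16384
= 327680

a_8 = 327680


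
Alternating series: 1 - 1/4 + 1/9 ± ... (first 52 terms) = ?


S = 1 - 1/4 + 1/9 - 1/16 + 1/25 - 1/36 + 1/49 - 1/64 ± ...
= 0.8223
(Full series converges to +π²/12 ≈ +0.8225)

S_52 = 0.8223


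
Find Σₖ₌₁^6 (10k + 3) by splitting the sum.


Σ(10k+3) = 10·Σk + 3·n
= 10·21 + 3·6
= 210 + 18 = 228

Σ = 228


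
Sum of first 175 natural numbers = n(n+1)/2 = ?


n(n+1)/2 = 175×176/2 = 30800/2 = 15400

Σk = 15400


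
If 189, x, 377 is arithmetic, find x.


AM = (189 + 377)/2 = 566/2 = 283

AM = 283


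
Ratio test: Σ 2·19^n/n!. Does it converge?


aₙ = 2·19^n/n!
a_{n+1}/aₙ = 19^(n+1)/(n+1)! × n!/19^n  (constant 2 cancels)
= 19/(n+1)
L = lim(n→∞) 19/(n+1) = 0
L < 1 → series CONVERGES

Converges (ratio test: L = 0 < 1)


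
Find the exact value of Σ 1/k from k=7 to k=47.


Σₖ₌7^47 1/k = 1/7 + 1/8 + 1/9 + ... + 1/47
= 125730375884807133149/63245806209101973600
≈ 1.988

Sum = 125730375884807133149/63245806209101973600 ≈ 1.988


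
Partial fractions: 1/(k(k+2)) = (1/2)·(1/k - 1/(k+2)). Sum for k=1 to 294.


1/(k(k+2)) = (1/2)·(1/k - 1/(k+2)) (partial fractions)
Telescoping: Σ = (1/2)·(1 + 1/2 - 1/295 - 1/296) = 130389/174640

Sum = 130389/174640


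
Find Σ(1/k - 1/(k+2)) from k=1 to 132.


Telescoping with gap 2: two head and two tail terms survive.
= (1 + 1/2) - (1/133 + 1/134)
= 3/2 - 1/133 - 1/134 = 13233/8911

Sum = 13233/8911


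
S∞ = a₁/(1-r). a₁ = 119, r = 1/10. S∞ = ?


S∞ = a₁/(1-r) = 119/(1 - 1/10)
= 119/(9/10)
= 1190/9

S∞ = 1190/9


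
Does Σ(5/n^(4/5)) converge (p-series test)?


p-series test: Σ c/n^p converges if p > 1, diverges if p ≤ 1 (constant c > 0 doesn't affect convergence).
p = 4/5
4/5 ≤ 1 → DIVERGES

Diverges (p = 4/5 ≤ 1)


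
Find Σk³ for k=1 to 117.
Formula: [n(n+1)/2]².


n(n+1)/2 = 117×118/2 = 6903
Σk³ = 6903² = 47651409

Σk³ = 47651409


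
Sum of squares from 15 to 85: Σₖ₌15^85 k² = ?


Σₖ₌15^85 k² = Σₖ₌₁^85 k² − Σₖ₌₁^14 k²
= 85·86·171/6 − 14·15·29/6
= 208335 − 1015 = 207320

Σk² = 207320


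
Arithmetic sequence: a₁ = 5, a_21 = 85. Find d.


d = (aₙ - a₁)/(n-1)
= (85 - 5)/(21-1)
= 80/20 = 4

d = 4


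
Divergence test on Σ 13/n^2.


lim(n→∞) 13/n^2 = 0
lim aₙ = 0 → nth-term test is INCONCLUSIVE
(Need other tests; this is actually a convergent p-series with p=2 > 1)

Inconclusive (lim aₙ = 0; need another test)


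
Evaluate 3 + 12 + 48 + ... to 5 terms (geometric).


Sₙ = 3×(4^5 - 1)/(4 - 1)
= 3×(1024 - 1)/3
= 3×1023/3
= 1023

S_5 = 1023


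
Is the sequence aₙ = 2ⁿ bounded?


aₙ = 2ⁿ → as n→∞, aₙ→∞ (since base 2 > 1)
No finite upper bound exists
The sequence is UNBOUNDED

Unbounded (aₙ → ∞ as n → ∞)


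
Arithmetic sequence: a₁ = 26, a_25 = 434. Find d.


d = (aₙ - a₁)/(n-1)
= (434 - 26)/(25-1)
= 408/24 = 17

d = 17


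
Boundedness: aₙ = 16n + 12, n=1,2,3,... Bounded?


aₙ = 16n + 12 → as n→∞, aₙ→∞
No finite upper bound exists
The sequence is UNBOUNDED

Unbounded (aₙ → ∞ as n → ∞)


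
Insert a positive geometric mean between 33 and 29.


GM = √(33×29) = √957 = 30.9354

GM = 30.9354


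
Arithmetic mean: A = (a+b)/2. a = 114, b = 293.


AM = (114 + 293)/2 = 407/2 = 203.5

AM = 203.5


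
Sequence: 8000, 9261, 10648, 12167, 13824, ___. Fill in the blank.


Pattern: perfect cubes: n³
Terms: 8000, 9261, 10648, 12167, 13824
Next term = 15625

Next term = 15625


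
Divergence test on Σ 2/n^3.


lim(n→∞) 2/n^3 = 0
lim aₙ = 0 → nth-term test is INCONCLUSIVE
(Need other tests; this is actually a convergent p-series with p=3 > 1)

Inconclusive (lim aₙ = 0; need another test)


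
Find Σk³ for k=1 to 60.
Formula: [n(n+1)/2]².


n(n+1)/2 = 60×61/2 = 1830
Σk³ = 1830² = 3348900

Σk³ = 3348900


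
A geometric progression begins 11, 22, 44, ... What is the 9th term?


aₙ = a₁·r^(n-1)
= 11×2^8
= 11×256
= 2816

a_9 = 2816


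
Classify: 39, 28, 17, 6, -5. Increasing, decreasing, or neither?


Differences: -11, -11, -11, -11
All differences < 0 → strictly DECREASING

Monotonically decreasing


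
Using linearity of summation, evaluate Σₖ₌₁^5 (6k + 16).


Σ(6k+16) = 6·Σk + 16·n
= 6·15 + 16·5
= 90 + 80 = 170

Σ = 170


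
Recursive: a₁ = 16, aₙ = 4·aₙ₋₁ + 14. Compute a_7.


Computing step by step:
a_1 = 16
a_2 = 78
a_3 = 326
a_4 = 1318
a_5 = 5286
a_6 = 21158
a_7 = 84646


a_7 = 84646


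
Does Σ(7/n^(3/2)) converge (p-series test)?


p-series test: Σ c/n^p converges if p > 1, diverges if p ≤ 1 (constant c > 0 doesn't affect convergence).
p = 3/2
3/2 > 1 → CONVERGES

Converges (p = 3/2 > 1)


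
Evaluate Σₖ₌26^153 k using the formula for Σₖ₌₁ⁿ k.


Σₖ₌26^153 k = Σₖ₌₁^153 k − Σₖ₌₁^25 k
= 153·154/2 − 25·26/2
= 11781 − 325 = 11456

Σk = 11456


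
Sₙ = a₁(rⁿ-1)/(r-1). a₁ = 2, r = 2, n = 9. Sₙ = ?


Sₙ = 2×(2^9 - 1)/(2 - 1)
= 2×(512 - 1)/1
= 2×511/1
= 1022

S_9 = 1022


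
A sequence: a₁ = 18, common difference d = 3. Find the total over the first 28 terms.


aₙ = 18 + (28-1)×3 = 99
Sₙ = n(a₁+aₙ)/2 = 28×(18+99)/2
= 28×117/2 = 1638

S_28 = 1638


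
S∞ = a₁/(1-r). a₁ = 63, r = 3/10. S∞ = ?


S∞ = a₁/(1-r) = 63/(1 - 3/10)
= 63/(7/10)
= 90

S∞ = 90


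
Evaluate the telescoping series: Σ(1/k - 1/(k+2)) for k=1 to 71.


Telescoping with gap 2: two head and two tail terms survive.
= (1 + 1/2) - (1/72 + 1/73)
= 3/2 - 1/72 - 1/73 = 7739/5256

Sum = 7739/5256


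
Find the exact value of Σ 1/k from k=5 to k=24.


Σₖ₌5^24 1/k = 1/5 + 1/6 + 1/7 + ... + 1/24
= 604180055/356948592
≈ 1.6926

Sum = 604180055/356948592 ≈ 1.6926


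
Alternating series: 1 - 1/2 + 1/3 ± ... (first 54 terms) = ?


S = 1 - 1/2 + 1/3 - 1/4 + 1/5 - 1/6 + 1/7 - 1/8 ± ...
= 0.684
(Full series converges to +ln(2) ≈ +0.6931)

S_54 = 0.684


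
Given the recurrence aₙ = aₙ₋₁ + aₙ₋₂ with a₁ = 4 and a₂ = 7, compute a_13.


Computing iteratively: 4, 7, 11, 18, 29, 47, 76, 123, 199, 322, 521, 843, ...
a_13 = 1364

a_13 = 1364


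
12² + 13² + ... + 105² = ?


Σₖ₌12^105 k² = Σₖ₌₁^105 k² − Σₖ₌₁^11 k²
= 105·106·211/6 − 11·12·23/6
= 391405 − 506 = 390899

Σk² = 390899


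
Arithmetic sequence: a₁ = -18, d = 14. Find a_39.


aₙ = a₁ + (n-1)d
= -18 + (39-1)×14
= -18 + 532
= 514

a_39 = 514


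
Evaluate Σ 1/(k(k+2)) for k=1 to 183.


1/(k(k+2)) = (1/2)·(1/k - 1/(k+2)) (partial fractions)
Telescoping: Σ = (1/2)·(1 + 1/2 - 1/184 - 1/185) = 50691/68080

Sum = 50691/68080


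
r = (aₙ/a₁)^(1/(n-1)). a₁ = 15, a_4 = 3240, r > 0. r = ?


r^(n-1) = aₙ/a₁
r^3 = 3240/15 = 216
r = 216^(1/3)
= 6

r = 6


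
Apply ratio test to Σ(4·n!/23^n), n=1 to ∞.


aₙ = 4·n!/23^n
a_{n+1}/aₙ = (n+1)!/23^(n+1) × 23^n/n!  (constant 4 cancels)
= (n+1)/23
L = lim(n→∞) (n+1)/23 = ∞
L > 1 → series DIVERGES

Diverges (ratio test: L = ∞ > 1)


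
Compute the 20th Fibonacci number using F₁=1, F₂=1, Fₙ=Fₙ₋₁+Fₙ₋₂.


Fibonacci sequence: 1, 1, 2, 3, 5, 8, 13, 21, 34, 55, 89, ...
F(20) = 6765

F(20) = 6765


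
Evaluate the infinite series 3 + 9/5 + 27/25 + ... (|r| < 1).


S∞ = a₁/(1-r) = 3/(1 - 3/5)
= 3/(2/5)
= 15/2

S∞ = 15/2


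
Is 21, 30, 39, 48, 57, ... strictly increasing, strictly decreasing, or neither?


Differences: 9, 9, 9, 9
All differences > 0 → strictly INCREASING

Monotonically increasing


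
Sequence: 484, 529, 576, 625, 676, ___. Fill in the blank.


Pattern: perfect squares: n²
Terms: 484, 529, 576, 625, 676
Next term = 729

Next term = 729


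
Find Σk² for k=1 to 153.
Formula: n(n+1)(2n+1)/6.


n = 153
n(n+1)(2n+1)/6 = 153×154×307/6
= 7233534/6 = 1205589

Σk² = 1205589


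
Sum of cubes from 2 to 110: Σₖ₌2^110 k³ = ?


Σₖ₌2^110 k³ = [110·111/2]² − [1·2/2]²
= 37271025 − 1 = 37271024

Σk³ = 37271024


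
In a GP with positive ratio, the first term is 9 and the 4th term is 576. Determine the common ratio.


r^(n-1) = aₙ/a₁
r^3 = 576/9 = 64
r = 64^(1/3)
= 4

r = 4


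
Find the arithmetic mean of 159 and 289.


AM = (159 + 289)/2 = 448/2 = 224

AM = 224


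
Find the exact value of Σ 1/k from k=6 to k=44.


Σₖ₌6^44 1/k = 1/6 + 1/7 + 1/8 + ... + 1/44
= 2811602488175143027/1345655451257488800
≈ 2.0894

Sum = 2811602488175143027/1345655451257488800 ≈ 2.0894


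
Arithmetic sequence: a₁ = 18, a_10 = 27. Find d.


d = (aₙ - a₁)/(n-1)
= (27 - 18)/(10-1)
= 9/9 = 1

d = 1


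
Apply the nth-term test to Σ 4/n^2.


lim(n→∞) 4/n^2 = 0
lim aₙ = 0 → nth-term test is INCONCLUSIVE
(Need other tests; this is actually a convergent p-series with p=2 > 1)

Inconclusive (lim aₙ = 0; need another test)


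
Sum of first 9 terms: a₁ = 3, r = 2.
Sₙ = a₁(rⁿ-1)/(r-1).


Sₙ = 3×(2^9 - 1)/(2 - 1)
= 3×(512 - 1)/1
= 3×511/1
= 1533

S_9 = 1533


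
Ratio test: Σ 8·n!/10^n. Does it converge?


aₙ = 8·n!/10^n
a_{n+1}/aₙ = (n+1)!/10^(n+1) × 10^n/n!  (constant 8 cancels)
= (n+1)/10
L = lim(n→∞) (n+1)/10 = ∞
L > 1 → series DIVERGES

Diverges (ratio test: L = ∞ > 1)


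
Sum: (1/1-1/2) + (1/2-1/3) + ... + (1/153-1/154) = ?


Telescoping: adjacent terms cancel.
= 1/1 - 1/154
= 1 - 1/154 = 153/154

Sum = 153/154


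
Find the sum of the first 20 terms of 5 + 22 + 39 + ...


aₙ = 5 + (20-1)×17 = 328
Sₙ = n(a₁+aₙ)/2 = 20×(5+328)/2
= 20×333/2 = 3330

S_20 = 3330


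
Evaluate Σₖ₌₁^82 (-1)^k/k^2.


S = -1 + 1/4 - 1/9 + 1/16 - 1/25 + 1/36 - 1/49 + 1/64 ± ...
= -0.8224
(Full series converges to -π²/12 ≈ -0.8225)

S_82 = -0.8224


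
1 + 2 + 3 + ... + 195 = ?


n(n+1)/2 = 195×196/2 = 38220/2 = 19110

Σk = 19110


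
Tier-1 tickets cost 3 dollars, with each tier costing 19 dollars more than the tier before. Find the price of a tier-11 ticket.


aₙ = a₁ + (n-1)d
= 3 + (11-1)×19
= 3 + 190
= 193

a_11 = 193


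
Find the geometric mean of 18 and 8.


GM = √(18×8) = √144 = 12

GM = 12


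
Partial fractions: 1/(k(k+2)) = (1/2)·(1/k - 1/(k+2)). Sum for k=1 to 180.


1/(k(k+2)) = (1/2)·(1/k - 1/(k+2)) (partial fractions)
Telescoping: Σ = (1/2)·(1 + 1/2 - 1/181 - 1/182) = 24525/32942

Sum = 24525/32942


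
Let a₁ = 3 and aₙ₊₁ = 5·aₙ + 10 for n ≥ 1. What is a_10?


Computing step by step:
a_1 = 3
a_2 = 25
a_3 = 135
a_4 = 685
a_5 = 3435
a_6 = 17185
a_7 = 85935
a_8 = 429685
a_9 = 2148435
a_10 = 10742185


a_10 = 10742185


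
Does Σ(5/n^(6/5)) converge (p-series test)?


p-series test: Σ c/n^p converges if p > 1, diverges if p ≤ 1 (constant c > 0 doesn't affect convergence).
p = 6/5
6/5 > 1 → CONVERGES

Converges (p = 6/5 > 1)


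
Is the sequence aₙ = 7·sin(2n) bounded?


For all n, -1 ≤ sin(2n) ≤ 1, so -7 ≤ 7·sin(2n) ≤ 7
Lower bound: -7, Upper bound: 7
The sequence IS bounded

Bounded (-7 ≤ aₙ ≤ 7)


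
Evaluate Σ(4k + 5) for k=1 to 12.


Σ(4k+5) = 4·Σk + 5·n
= 4·78 + 5·12
= 312 + 60 = 372

Σ = 372


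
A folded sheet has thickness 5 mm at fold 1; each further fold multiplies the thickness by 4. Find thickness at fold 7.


aₙ = a₁·r^(n-1)
= 5×4^6
= 5×4096
= 20480

a_7 = 20480


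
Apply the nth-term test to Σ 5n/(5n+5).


lim(n→∞) 5n/(5n+5) = 5/5 = 1  (divide numerator and denominator by n)
lim aₙ = 1 ≠ 0 → series DIVERGES

Diverges (lim aₙ = 1 ≠ 0)


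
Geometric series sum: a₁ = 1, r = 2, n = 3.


Sₙ = 1×(2^3 - 1)/(2 - 1)
= 1×(8 - 1)/1
= 1×7/1
= 7

S_3 = 7


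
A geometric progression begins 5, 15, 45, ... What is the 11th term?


aₙ = a₁·r^(n-1)
= 5×3^10
= 5×59049
= 295245

a_11 = 295245


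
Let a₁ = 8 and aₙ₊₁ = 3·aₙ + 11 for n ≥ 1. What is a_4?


Computing step by step:
a_1 = 8
a_2 = 35
a_3 = 116
a_4 = 359


a_4 = 359


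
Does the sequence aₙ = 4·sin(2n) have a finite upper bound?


For all n, -1 ≤ sin(2n) ≤ 1, so -4 ≤ 4·sin(2n) ≤ 4
Lower bound: -4, Upper bound: 4
The sequence IS bounded

Bounded (-4 ≤ aₙ ≤ 4)


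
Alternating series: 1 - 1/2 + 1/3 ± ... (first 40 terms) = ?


S = 1 - 1/2 + 1/3 - 1/4 + 1/5 - 1/6 + 1/7 - 1/8 ± ...
= 0.6808
(Full series converges to +ln(2) ≈ +0.6931)

S_40 = 0.6808


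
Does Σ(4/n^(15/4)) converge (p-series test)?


p-series test: Σ c/n^p converges if p > 1, diverges if p ≤ 1 (constant c > 0 doesn't affect convergence).
p = 15/4
15/4 > 1 → CONVERGES

Converges (p = 15/4 > 1)


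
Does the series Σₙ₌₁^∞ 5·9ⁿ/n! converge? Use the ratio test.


aₙ = 5·9^n/n!
a_{n+1}/aₙ = 9^(n+1)/(n+1)! × n!/9^n  (constant 5 cancels)
= 9/(n+1)
L = lim(n→∞) 9/(n+1) = 0
L < 1 → series CONVERGES

Converges (ratio test: L = 0 < 1)


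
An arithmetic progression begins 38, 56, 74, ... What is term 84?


aₙ = a₁ + (n-1)d
= 38 + (84-1)×18
= 38 + 1494
= 1532

a_84 = 1532


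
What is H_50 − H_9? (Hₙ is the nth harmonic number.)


Σₖ₌10^50 1/k = 1/10 + 1/11 + 1/12 + ... + 1/50
= 5176139057077344436979/3099044504245996706400
≈ 1.6702

Sum = 5176139057077344436979/3099044504245996706400 ≈ 1.6702


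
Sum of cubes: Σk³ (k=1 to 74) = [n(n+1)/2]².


n(n+1)/2 = 74×75/2 = 2775
Σk³ = 2775² = 7700625

Σk³ = 7700625


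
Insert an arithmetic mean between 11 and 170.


AM = (11 + 170)/2 = 181/2 = 90.5

AM = 90.5


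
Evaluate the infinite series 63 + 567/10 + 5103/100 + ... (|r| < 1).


S∞ = a₁/(1-r) = 63/(1 - 9/10)
= 63/(1/10)
= 630

S∞ = 630


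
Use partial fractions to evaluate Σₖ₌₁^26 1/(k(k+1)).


1/(k(k+1)) = 1/k - 1/(k+1) (partial fractions)
Telescoping: Σ = 1 - 1/27 = 26/27

Sum = 26/27


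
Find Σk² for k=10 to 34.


Σₖ₌10^34 k² = Σₖ₌₁^34 k² − Σₖ₌₁^9 k²
= 34·35·69/6 − 9·10·19/6
= 13685 − 285 = 13400

Σk² = 13400


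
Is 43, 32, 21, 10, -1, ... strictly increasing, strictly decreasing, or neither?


Differences: -11, -11, -11, -11
All differences < 0 → strictly DECREASING

Monotonically decreasing


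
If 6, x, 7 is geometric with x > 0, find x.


GM = √(6×7) = √42 = 6.4807

GM = 6.4807


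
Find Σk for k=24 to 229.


Σₖ₌24^229 k = Σₖ₌₁^229 k − Σₖ₌₁^23 k
= 229·230/2 − 23·24/2
= 26335 − 276 = 26059

Σk = 26059


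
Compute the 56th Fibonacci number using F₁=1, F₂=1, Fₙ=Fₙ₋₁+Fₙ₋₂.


Fibonacci sequence: 1, 1, 2, 3, 5, 8, 13, 21, 34, 55, 89, ...
F(56) = 225851433717

F(56) = 225851433717


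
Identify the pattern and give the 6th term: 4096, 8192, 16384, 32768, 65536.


Pattern: powers of 2: 2ⁿ
Terms: 4096, 8192, 16384, 32768, 65536
Next term = 131072

Next term = 131072


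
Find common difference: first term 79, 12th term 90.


d = (aₙ - a₁)/(n-1)
= (90 - 79)/(12-1)
= 11/11 = 1

d = 1


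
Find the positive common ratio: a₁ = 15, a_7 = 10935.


r^(n-1) = aₙ/a₁
r^6 = 10935/15 = 729
r = 729^(1/6)
= ±3; taking r > 0 gives r = 3

r = 3


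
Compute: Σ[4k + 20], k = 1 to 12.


Σ(4k+20) = 4·Σk + 20·n
= 4·78 + 20·12
= 312 + 240 = 552

Σ = 552


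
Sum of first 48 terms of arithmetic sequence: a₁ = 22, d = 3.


aₙ = 22 + (48-1)×3 = 163
Sₙ = n(a₁+aₙ)/2 = 48×(22+163)/2
= 48×185/2 = 4440

S_48 = 4440


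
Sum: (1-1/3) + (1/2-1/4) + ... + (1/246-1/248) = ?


Telescoping with gap 2: two head and two tail terms survive.
= (1 + 1/2) - (1/247 + 1/248)
= 3/2 - 1/247 - 1/248 = 91389/61256

Sum = 91389/61256


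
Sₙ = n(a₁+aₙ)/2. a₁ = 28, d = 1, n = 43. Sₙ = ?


aₙ = 28 + (43-1)×1 = 70
Sₙ = n(a₁+aₙ)/2 = 43×(28+70)/2
= 43×98/2 = 2107

S_43 = 2107


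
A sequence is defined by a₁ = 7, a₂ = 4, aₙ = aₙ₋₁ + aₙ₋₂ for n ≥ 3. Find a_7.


Computing iteratively: 7, 4, 11, 15, 26, 41, 67
a_7 = 67

a_7 = 67


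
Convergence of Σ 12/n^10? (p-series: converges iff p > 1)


p-series test: Σ c/n^p converges if p > 1, diverges if p ≤ 1 (constant c > 0 doesn't affect convergence).
p = 10
10 > 1 → CONVERGES

Converges (p = 10 > 1)


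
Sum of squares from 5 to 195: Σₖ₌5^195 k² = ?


Σₖ₌5^195 k² = Σₖ₌₁^195 k² − Σₖ₌₁^4 k²
= 195·196·391/6 − 4·5·9/6
= 2490670 − 30 = 2490640

Σk² = 2490640


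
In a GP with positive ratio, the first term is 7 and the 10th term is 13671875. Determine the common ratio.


r^(n-1) = aₙ/a₁
r^9 = 13671875/7 = 1953125
r = 1953125^(1/9)
= 5

r = 5


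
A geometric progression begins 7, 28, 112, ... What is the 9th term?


aₙ = a₁·r^(n-1)
= 7×4^8
= 7×65536
= 458752

a_9 = 458752


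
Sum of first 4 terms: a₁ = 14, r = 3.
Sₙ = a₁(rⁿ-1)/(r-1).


Sₙ = 14×(3^4 - 1)/(3 - 1)
= 14×(81 - 1)/2
= 14×80/2
= 560

S_4 = 560


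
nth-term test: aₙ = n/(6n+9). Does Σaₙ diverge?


lim(n→∞) n/(6n+9) = 1/6 = 1/6  (divide numerator and denominator by n)
lim aₙ = 1/6 ≠ 0 → series DIVERGES

Diverges (lim aₙ = 1/6 ≠ 0)


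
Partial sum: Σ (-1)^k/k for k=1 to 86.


S = -1 + 1/2 - 1/3 + 1/4 - 1/5 + 1/6 - 1/7 + 1/8 ± ...
= -0.6874
(Full series converges to -ln(2) ≈ -0.6931)

S_86 = -0.6874


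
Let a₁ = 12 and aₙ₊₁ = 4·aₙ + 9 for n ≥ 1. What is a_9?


Computing step by step:
a_1 = 12
a_2 = 57
a_3 = 237
a_4 = 957
a_5 = 3837
a_6 = 15357
a_7 = 61437
a_8 = 245757
a_9 = 983037


a_9 = 983037


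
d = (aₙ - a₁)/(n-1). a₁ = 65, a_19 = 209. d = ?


d = (aₙ - a₁)/(n-1)
= (209 - 65)/(19-1)
= 144/18 = 8

d = 8


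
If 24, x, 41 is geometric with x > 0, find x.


GM = √(24×41) = √984 = 31.3688

GM = 31.3688


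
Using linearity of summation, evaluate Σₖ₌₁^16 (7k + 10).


Σ(7k+10) = 7·Σk + 10·n
= 7·136 + 10·16
= 952 + 160 = 1112

Σ = 1112


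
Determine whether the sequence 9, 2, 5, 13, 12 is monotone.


Differences: -7, 3, 8, -1
Difference at position 2 is +3 (> 0) but position 1 is -7 (< 0) — sequence both rises and falls
→ NOT monotonic

Not monotonic


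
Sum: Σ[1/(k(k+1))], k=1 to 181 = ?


1/(k(k+1)) = 1/k - 1/(k+1) (partial fractions)
Telescoping: Σ = 1 - 1/182 = 181/182

Sum = 181/182


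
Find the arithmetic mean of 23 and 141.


AM = (23 + 141)/2 = 164/2 = 82

AM = 82


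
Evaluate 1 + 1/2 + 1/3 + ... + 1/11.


H_11 = 1/1 + 1/2 + 1/3 + ... + 1/11
= 83711/27720
≈ 3.0199

H_11 = 83711/27720 ≈ 3.0199


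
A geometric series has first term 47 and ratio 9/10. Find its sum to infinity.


S∞ = a₁/(1-r) = 47/(1 - 9/10)
= 47/(1/10)
= 470

S∞ = 470


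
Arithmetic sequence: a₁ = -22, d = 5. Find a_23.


aₙ = a₁ + (n-1)d
= -22 + (23-1)×5
= -22 + 110
= 88

a_23 = 88


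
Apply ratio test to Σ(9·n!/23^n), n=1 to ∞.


aₙ = 9·n!/23^n
a_{n+1}/aₙ = (n+1)!/23^(n+1) × 23^n/n!  (constant 9 cancels)
= (n+1)/23
L = lim(n→∞) (n+1)/23 = ∞
L > 1 → series DIVERGES

Diverges (ratio test: L = ∞ > 1)


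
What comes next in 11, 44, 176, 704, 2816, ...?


Pattern: geometric (r=4)
Terms: 11, 44, 176, 704, 2816
Next term = 11264

Next term = 11264


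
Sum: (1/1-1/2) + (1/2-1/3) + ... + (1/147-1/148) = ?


Telescoping: adjacent terms cancel.
= 1/1 - 1/148
= 1 - 1/148 = 147/148

Sum = 147/148


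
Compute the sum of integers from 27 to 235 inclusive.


Σₖ₌27^235 k = Σₖ₌₁^235 k − Σₖ₌₁^26 k
= 235·236/2 − 26·27/2
= 27730 − 351 = 27379

Σk = 27379


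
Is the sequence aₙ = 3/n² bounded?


a₁ = 3, a₂ = 3/4, a₃ = 3/9, ...
0 < aₙ ≤ 3 for all n ≥ 1
The sequence IS bounded

Bounded (0 < aₙ ≤ 3)


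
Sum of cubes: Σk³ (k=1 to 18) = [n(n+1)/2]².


n(n+1)/2 = 18×19/2 = 171
Σk³ = 171² = 29241

Σk³ = 29241


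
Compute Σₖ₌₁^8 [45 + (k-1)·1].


aₙ = 45 + (8-1)×1 = 52
Sₙ = n(a₁+aₙ)/2 = 8×(45+52)/2
= 8×97/2 = 388

S_8 = 388


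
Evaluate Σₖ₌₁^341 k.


n(n+1)/2 = 341×342/2 = 116622/2 = 58311

Σk = 58311


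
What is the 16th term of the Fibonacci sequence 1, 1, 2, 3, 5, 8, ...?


Fibonacci sequence: 1, 1, 2, 3, 5, 8, 13, 21, 34, 55, 89, ...
F(16) = 987

F(16) = 987


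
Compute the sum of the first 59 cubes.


n(n+1)/2 = 59×60/2 = 1770
Σk³ = 1770² = 3132900

Σk³ = 3132900


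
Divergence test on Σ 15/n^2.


lim(n→∞) 15/n^2 = 0
lim aₙ = 0 → nth-term test is INCONCLUSIVE
(Need other tests; this is actually a convergent p-series with p=2 > 1)

Inconclusive (lim aₙ = 0; need another test)


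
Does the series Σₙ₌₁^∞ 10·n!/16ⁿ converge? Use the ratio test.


aₙ = 10·n!/16^n
a_{n+1}/aₙ = (n+1)!/16^(n+1) × 16^n/n!  (constant 10 cancels)
= (n+1)/16
L = lim(n→∞) (n+1)/16 = ∞
L > 1 → series DIVERGES

Diverges (ratio test: L = ∞ > 1)


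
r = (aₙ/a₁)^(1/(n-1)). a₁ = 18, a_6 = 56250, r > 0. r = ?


r^(n-1) = aₙ/a₁
r^5 = 56250/18 = 3125
r = 3125^(1/5)
= 5

r = 5


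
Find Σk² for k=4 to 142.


Σₖ₌4^142 k² = Σₖ₌₁^142 k² − Σₖ₌₁^3 k²
= 142·143·285/6 − 3·4·7/6
= 964535 − 14 = 964521

Σk² = 964521


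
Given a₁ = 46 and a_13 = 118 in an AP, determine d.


d = (aₙ - a₁)/(n-1)
= (118 - 46)/(13-1)
= 72/12 = 6

d = 6


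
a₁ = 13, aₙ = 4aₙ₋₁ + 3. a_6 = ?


Computing step by step:
a_1 = 13
a_2 = 55
a_3 = 223
a_4 = 895
a_5 = 3583
a_6 = 14335


a_6 = 14335


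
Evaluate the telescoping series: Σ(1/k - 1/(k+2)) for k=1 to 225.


Telescoping with gap 2: two head and two tail terms survive.
= (1 + 1/2) - (1/226 + 1/227)
= 3/2 - 1/226 - 1/227 = 38250/25651

Sum = 38250/25651


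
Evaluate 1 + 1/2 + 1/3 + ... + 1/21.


H_21 = 1/1 + 1/2 + 1/3 + ... + 1/21
= 18858053/5173168
≈ 3.6454

H_21 = 18858053/5173168 ≈ 3.6454


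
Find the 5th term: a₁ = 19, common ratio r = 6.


aₙ = a₁·r^(n-1)
= 19×6^4
= 19×1296
= 24624

a_5 = 24624


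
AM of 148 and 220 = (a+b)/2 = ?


AM = (148 + 220)/2 = 368/2 = 184

AM = 184


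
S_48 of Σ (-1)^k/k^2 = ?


S = -1 + 1/4 - 1/9 + 1/16 - 1/25 + 1/36 - 1/49 + 1/64 ± ...
= -0.8223
(Full series converges to -π²/12 ≈ -0.8225)

S_48 = -0.8223


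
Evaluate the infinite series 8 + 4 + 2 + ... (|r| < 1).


S∞ = a₁/(1-r) = 8/(1 - 1/2)
= 8/(1/2)
= 16

S∞ = 16


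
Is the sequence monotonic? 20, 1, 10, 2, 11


Differences: -19, 9, -8, 9
Difference at position 2 is +9 (> 0) but position 1 is -19 (< 0) — sequence both rises and falls
→ NOT monotonic

Not monotonic


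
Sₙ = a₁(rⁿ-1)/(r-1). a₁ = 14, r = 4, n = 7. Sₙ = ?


Sₙ = 14×(4^7 - 1)/(4 - 1)
= 14×(16384 - 1)/3
= 14×16383/3
= 76454

S_7 = 76454


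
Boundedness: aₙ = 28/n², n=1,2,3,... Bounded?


a₁ = 28, a₂ = 28/4, a₃ = 28/9, ...
0 < aₙ ≤ 28 for all n ≥ 1
The sequence IS bounded

Bounded (0 < aₙ ≤ 28)


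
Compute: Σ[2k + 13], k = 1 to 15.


Σ(2k+13) = 2·Σk + 13·n
= 2·120 + 13·15
= 240 + 195 = 435

Σ = 435


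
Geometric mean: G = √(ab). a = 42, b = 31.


GM = √(42×31) = √1302 = 36.0832

GM = 36.0832


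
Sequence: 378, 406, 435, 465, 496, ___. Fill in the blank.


Pattern: triangular numbers: n(n+1)/2
Terms: 378, 406, 435, 465, 496
Next term = 528

Next term = 528


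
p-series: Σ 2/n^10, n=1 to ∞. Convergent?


p-series test: Σ c/n^p converges if p > 1, diverges if p ≤ 1 (constant c > 0 doesn't affect convergence).
p = 10
10 > 1 → CONVERGES

Converges (p = 10 > 1)


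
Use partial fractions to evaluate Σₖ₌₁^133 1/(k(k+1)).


1/(k(k+1)) = 1/k - 1/(k+1) (partial fractions)
Telescoping: Σ = 1 - 1/134 = 133/134

Sum = 133/134


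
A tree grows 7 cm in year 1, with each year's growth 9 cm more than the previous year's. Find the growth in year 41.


aₙ = a₁ + (n-1)d
= 7 + (41-1)×9
= 7 + 360
= 367

a_41 = 367


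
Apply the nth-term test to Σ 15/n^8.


lim(n→∞) 15/n^8 = 0
lim aₙ = 0 → nth-term test is INCONCLUSIVE
(Need other tests; this is actually a convergent p-series with p=8 > 1)

Inconclusive (lim aₙ = 0; need another test)


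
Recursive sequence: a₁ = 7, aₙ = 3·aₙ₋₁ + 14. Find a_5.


Computing step by step:
a_1 = 7
a_2 = 35
a_3 = 119
a_4 = 371
a_5 = 1127


a_5 = 1127


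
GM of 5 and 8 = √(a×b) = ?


GM = √(5×8) = √40 = 6.3246

GM = 6.3246


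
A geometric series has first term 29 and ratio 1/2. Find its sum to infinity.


S∞ = a₁/(1-r) = 29/(1 - 1/2)
= 29/(1/2)
= 58

S∞ = 58


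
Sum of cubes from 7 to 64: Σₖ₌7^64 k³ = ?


Σₖ₌7^64 k³ = [64·65/2]² − [6·7/2]²
= 4326400 − 441 = 4325959

Σk³ = 4325959


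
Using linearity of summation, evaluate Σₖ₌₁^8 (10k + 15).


Σ(10k+15) = 10·Σk + 15·n
= 10·36 + 15·8
= 360 + 120 = 480

Σ = 480


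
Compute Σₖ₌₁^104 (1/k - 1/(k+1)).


Telescoping: adjacent terms cancel.
= 1/1 - 1/105
= 1 - 1/105 = 104/105

Sum = 104/105


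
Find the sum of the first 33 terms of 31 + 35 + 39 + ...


aₙ = 31 + (33-1)×4 = 159
Sₙ = n(a₁+aₙ)/2 = 33×(31+159)/2
= 33×190/2 = 3135

S_33 = 3135


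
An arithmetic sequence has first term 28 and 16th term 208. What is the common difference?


d = (aₙ - a₁)/(n-1)
= (208 - 28)/(16-1)
= 180/15 = 12

d = 12


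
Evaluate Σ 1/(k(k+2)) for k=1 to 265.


1/(k(k+2)) = (1/2)·(1/k - 1/(k+2)) (partial fractions)
Telescoping: Σ = (1/2)·(1 + 1/2 - 1/266 - 1/267) = 26500/35511

Sum = 26500/35511


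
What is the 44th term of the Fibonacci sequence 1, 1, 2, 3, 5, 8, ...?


Fibonacci sequence: 1, 1, 2, 3, 5, 8, 13, 21, 34, 55, 89, ...
F(44) = 701408733

F(44) = 701408733


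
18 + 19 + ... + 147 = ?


Σₖ₌18^147 k = Σₖ₌₁^147 k − Σₖ₌₁^17 k
= 147·148/2 − 17·18/2
= 10878 − 153 = 10725

Σk = 10725


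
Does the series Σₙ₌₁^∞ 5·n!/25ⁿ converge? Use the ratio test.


aₙ = 5·n!/25^n
a_{n+1}/aₙ = (n+1)!/25^(n+1) × 25^n/n!  (constant 5 cancels)
= (n+1)/25
L = lim(n→∞) (n+1)/25 = ∞
L > 1 → series DIVERGES

Diverges (ratio test: L = ∞ > 1)


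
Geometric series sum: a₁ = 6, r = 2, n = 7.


Sₙ = 6×(2^7 - 1)/(2 - 1)
= 6×(128 - 1)/1
= 6×127/1
= 762

S_7 = 762


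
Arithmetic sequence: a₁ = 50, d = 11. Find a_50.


aₙ = a₁ + (n-1)d
= 50 + (50-1)×11
= 50 + 539
= 589

a_50 = 589


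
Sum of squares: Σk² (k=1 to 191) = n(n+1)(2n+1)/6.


n = 191
n(n+1)(2n+1)/6 = 191×192×383/6
= 14045376/6 = 2340896

Σk² = 2340896


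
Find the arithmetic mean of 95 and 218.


AM = (95 + 218)/2 = 313/2 = 156.5

AM = 156.5


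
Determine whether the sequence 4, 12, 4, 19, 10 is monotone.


Differences: 8, -8, 15, -9
Difference at position 1 is +8 (> 0) but position 2 is -8 (< 0) — sequence both rises and falls
→ NOT monotonic

Not monotonic


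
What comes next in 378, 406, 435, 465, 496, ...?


Pattern: triangular numbers: n(n+1)/2
Terms: 378, 406, 435, 465, 496
Next term = 528

Next term = 528


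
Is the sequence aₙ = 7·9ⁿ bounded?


aₙ = 7·9ⁿ → as n→∞, aₙ→∞ (since base 9 > 1)
No finite upper bound exists
The sequence is UNBOUNDED

Unbounded (aₙ → ∞ as n → ∞)


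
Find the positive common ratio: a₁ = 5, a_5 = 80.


r^(n-1) = aₙ/a₁
r^4 = 80/5 = 16
r = 16^(1/4)
= ±2; taking r > 0 gives r = 2

r = 2


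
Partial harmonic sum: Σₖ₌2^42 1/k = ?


Σₖ₌2^42 1/k = 1/2 + 1/3 + 1/4 + ... + 1/42
= 9464375460249419/2844937529085600
≈ 3.3267

Sum = 9464375460249419/2844937529085600 ≈ 3.3267


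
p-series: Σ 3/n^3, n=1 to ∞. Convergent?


p-series test: Σ c/n^p converges if p > 1, diverges if p ≤ 1 (constant c > 0 doesn't affect convergence).
p = 3
3 > 1 → CONVERGES

Converges (p = 3 > 1)


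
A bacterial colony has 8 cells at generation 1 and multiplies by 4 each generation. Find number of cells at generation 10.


aₙ = a₁·r^(n-1)
= 8×4^9
= 8×262144
= 2097152

a_10 = 2097152


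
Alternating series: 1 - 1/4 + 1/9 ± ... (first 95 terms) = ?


S = 1 - 1/4 + 1/9 - 1/16 + 1/25 - 1/36 + 1/49 - 1/64 ± ...
= 0.8225
(Full series converges to +π²/12 ≈ +0.8225)

S_95 = 0.8225


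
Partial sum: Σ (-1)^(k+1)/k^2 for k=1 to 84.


S = 1 - 1/4 + 1/9 - 1/16 + 1/25 - 1/36 + 1/49 - 1/64 ± ...
= 0.8224
(Full series converges to +π²/12 ≈ +0.8225)

S_84 = 0.8224


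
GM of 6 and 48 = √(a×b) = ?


GM = √(6×48) = √288 = 16.9706

GM = 16.9706


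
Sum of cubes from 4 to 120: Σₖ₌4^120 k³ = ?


Σₖ₌4^120 k³ = [120·121/2]² − [3·4/2]²
= 52707600 − 36 = 52707564

Σk³ = 52707564


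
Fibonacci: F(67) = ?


Fibonacci sequence: 1, 1, 2, 3, 5, 8, 13, 21, 34, 55, 89, ...
F(67) = 44945570212853

F(67) = 44945570212853


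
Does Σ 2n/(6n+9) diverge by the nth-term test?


lim(n→∞) 2n/(6n+9) = 2/6 = 1/3  (divide numerator and denominator by n)
lim aₙ = 1/3 ≠ 0 → series DIVERGES

Diverges (lim aₙ = 1/3 ≠ 0)


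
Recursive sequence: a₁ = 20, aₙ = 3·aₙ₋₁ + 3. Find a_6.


Computing step by step:
a_1 = 20
a_2 = 63
a_3 = 192
a_4 = 579
a_5 = 1740
a_6 = 5223


a_6 = 5223


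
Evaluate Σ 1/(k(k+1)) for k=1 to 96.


1/(k(k+1)) = 1/k - 1/(k+1) (partial fractions)
Telescoping: Σ = 1 - 1/97 = 96/97

Sum = 96/97


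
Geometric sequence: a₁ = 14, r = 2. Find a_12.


aₙ = a₁·r^(n-1)
= 14×2^11
= 14×2048
= 28672

a_12 = 28672


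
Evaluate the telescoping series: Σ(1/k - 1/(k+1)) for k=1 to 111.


Telescoping: adjacent terms cancel.
= 1/1 - 1/112
= 1 - 1/112 = 111/112

Sum = 111/112


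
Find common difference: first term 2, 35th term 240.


d = (aₙ - a₁)/(n-1)
= (240 - 2)/(35-1)
= 238/34 = 7

d = 7


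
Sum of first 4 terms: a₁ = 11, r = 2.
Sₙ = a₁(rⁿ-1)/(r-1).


Sₙ = 11×(2^4 - 1)/(2 - 1)
= 11×(16 - 1)/1
= 11×15/1
= 165

S_4 = 165


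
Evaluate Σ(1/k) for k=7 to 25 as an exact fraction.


Σₖ₌7^25 1/k = 1/7 + 1/8 + 1/9 + ... + 1/25
= 12189421207/8923714800
≈ 1.366

Sum = 12189421207/8923714800 ≈ 1.366


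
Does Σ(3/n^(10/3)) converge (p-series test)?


p-series test: Σ c/n^p converges if p > 1, diverges if p ≤ 1 (constant c > 0 doesn't affect convergence).
p = 10/3
10/3 > 1 → CONVERGES

Converges (p = 10/3 > 1)


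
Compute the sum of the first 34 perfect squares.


n = 34
n(n+1)(2n+1)/6 = 34×35×69/6
= 82110/6 = 13685

Σk² = 13685


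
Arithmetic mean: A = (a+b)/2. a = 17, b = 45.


AM = (17 + 45)/2 = 62/2 = 31

AM = 31


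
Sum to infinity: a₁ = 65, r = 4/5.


S∞ = a₁/(1-r) = 65/(1 - 4/5)
= 65/(1/5)
= 325

S∞ = 325


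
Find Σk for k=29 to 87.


Σₖ₌29^87 k = Σₖ₌₁^87 k − Σₖ₌₁^28 k
= 87·88/2 − 28·29/2
= 3828 − 406 = 3422

Σk = 3422


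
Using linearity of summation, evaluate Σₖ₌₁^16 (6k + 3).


Σ(6k+3) = 6·Σk + 3·n
= 6·136 + 3·16
= 816 + 48 = 864

Σ = 864


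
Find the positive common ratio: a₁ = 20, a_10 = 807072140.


r^(n-1) = aₙ/a₁
r^9 = 807072140/20 = 40353607
r = 40353607^(1/9)
= 7

r = 7


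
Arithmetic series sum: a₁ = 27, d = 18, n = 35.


aₙ = 27 + (35-1)×18 = 639
Sₙ = n(a₁+aₙ)/2 = 35×(27+639)/2
= 35×666/2 = 11655

S_35 = 11655


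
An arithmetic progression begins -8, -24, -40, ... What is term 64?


aₙ = a₁ + (n-1)d
= -8 + (64-1)×-16
= -8 - 1008
= -1016

a_64 = -1016


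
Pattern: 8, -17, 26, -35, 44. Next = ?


Pattern: alternating sign, magnitude arithmetic (d=9)
Terms: 8, -17, 26, -35, 44
Next term = -53

Next term = -53


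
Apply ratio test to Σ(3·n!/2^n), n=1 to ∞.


aₙ = 3·n!/2^n
a_{n+1}/aₙ = (n+1)!/2^(n+1) × 2^n/n!  (constant 3 cancels)
= (n+1)/2
L = lim(n→∞) (n+1)/2 = ∞
L > 1 → series DIVERGES

Diverges (ratio test: L = ∞ > 1)


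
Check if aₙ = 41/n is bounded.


a₁ = 41, a₂ = 41/2, a₃ = 41/3, ...
0 < aₙ ≤ 41 for all n ≥ 1
Lower bound: 0, Upper bound: 41
The sequence IS bounded

Bounded (0 < aₙ ≤ 41)


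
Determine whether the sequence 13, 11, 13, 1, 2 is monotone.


Differences: -2, 2, -12, 1
Difference at position 2 is +2 (> 0) but position 1 is -2 (< 0) — sequence both rises and falls
→ NOT monotonic

Not monotonic


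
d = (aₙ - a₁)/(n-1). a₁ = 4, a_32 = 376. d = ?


d = (aₙ - a₁)/(n-1)
= (376 - 4)/(32-1)
= 372/31 = 12

d = 12


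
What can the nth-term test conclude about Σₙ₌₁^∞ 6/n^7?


lim(n→∞) 6/n^7 = 0
lim aₙ = 0 → nth-term test is INCONCLUSIVE
(Need other tests; this is actually a convergent p-series with p=7 > 1)

Inconclusive (lim aₙ = 0; need another test)


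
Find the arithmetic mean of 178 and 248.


AM = (178 + 248)/2 = 426/2 = 213

AM = 213


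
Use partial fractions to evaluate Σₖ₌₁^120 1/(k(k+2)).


1/(k(k+2)) = (1/2)·(1/k - 1/(k+2)) (partial fractions)
Telescoping: Σ = (1/2)·(1 + 1/2 - 1/121 - 1/122) = 5475/7381

Sum = 5475/7381


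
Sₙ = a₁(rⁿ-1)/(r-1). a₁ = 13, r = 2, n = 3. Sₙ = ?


Sₙ = 13×(2^3 - 1)/(2 - 1)
= 13×(8 - 1)/1
= 13×7/1
= 91

S_3 = 91


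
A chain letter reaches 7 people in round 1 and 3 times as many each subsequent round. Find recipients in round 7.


aₙ = a₁·r^(n-1)
= 7×3^6
= 7×729
= 5103

a_7 = 5103


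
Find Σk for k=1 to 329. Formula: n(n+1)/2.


n(n+1)/2 = 329×330/2 = 108570/2 = 54285

Σk = 54285


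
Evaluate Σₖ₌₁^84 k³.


n(n+1)/2 = 84×85/2 = 3570
Σk³ = 3570² = 12744900

Σk³ = 12744900


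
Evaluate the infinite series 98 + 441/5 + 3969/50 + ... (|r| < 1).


S∞ = a₁/(1-r) = 98/(1 - 9/10)
= 98/(1/10)
= 980

S∞ = 980


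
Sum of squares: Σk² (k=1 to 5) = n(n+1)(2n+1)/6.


n = 5
n(n+1)(2n+1)/6 = 5×6×11/6
= 330/6 = 55

Σk² = 55


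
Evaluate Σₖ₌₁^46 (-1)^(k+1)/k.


S = 1 - 1/2 + 1/3 - 1/4 + 1/5 - 1/6 + 1/7 - 1/8 ± ...
= 0.6824
(Full series converges to +ln(2) ≈ +0.6931)

S_46 = 0.6824


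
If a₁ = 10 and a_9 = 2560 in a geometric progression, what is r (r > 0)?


r^(n-1) = aₙ/a₁
r^8 = 2560/10 = 256
r = 256^(1/8)
= ±2; taking r > 0 gives r = 2

r = 2


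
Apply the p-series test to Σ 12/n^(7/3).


p-series test: Σ c/n^p converges if p > 1, diverges if p ≤ 1 (constant c > 0 doesn't affect convergence).
p = 7/3
7/3 > 1 → CONVERGES

Converges (p = 7/3 > 1)


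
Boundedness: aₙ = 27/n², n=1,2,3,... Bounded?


a₁ = 27, a₂ = 27/4, a₃ = 27/9, ...
0 < aₙ ≤ 27 for all n ≥ 1
The sequence IS bounded

Bounded (0 < aₙ ≤ 27)


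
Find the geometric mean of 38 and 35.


GM = √(38×35) = √1330 = 36.4692

GM = 36.4692


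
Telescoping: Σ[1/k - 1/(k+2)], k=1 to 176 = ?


Telescoping with gap 2: two head and two tail terms survive.
= (1 + 1/2) - (1/177 + 1/178)
= 3/2 - 1/177 - 1/178 = 23452/15753

Sum = 23452/15753


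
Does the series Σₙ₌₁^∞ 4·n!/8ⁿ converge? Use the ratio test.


aₙ = 4·n!/8^n
a_{n+1}/aₙ = (n+1)!/8^(n+1) × 8^n/n!  (constant 4 cancels)
= (n+1)/8
L = lim(n→∞) (n+1)/8 = ∞
L > 1 → series DIVERGES

Diverges (ratio test: L = ∞ > 1)


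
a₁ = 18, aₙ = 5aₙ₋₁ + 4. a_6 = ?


Computing step by step:
a_1 = 18
a_2 = 94
a_3 = 474
a_4 = 2374
a_5 = 11874
a_6 = 59374


a_6 = 59374


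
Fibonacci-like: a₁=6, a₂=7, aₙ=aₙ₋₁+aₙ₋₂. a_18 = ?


Computing iteratively: 6, 7, 13, 20, 33, 53, 86, 139, 225, 364, 589, 953, ...
a_18 = 17101

a_18 = 17101


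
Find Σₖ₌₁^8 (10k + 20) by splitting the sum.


Σ(10k+20) = 10·Σk + 20·n
= 10·36 + 20·8
= 360 + 160 = 520

Σ = 520


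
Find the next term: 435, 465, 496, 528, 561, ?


Pattern: triangular numbers: n(n+1)/2
Terms: 435, 465, 496, 528, 561
Next term = 595

Next term = 595


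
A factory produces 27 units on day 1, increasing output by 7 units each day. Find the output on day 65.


aₙ = a₁ + (n-1)d
= 27 + (65-1)×7
= 27 + 448
= 475

a_65 = 475


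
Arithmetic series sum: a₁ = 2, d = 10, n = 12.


aₙ = 2 + (12-1)×10 = 112
Sₙ = n(a₁+aₙ)/2 = 12×(2+112)/2
= 12×114/2 = 684

S_12 = 684


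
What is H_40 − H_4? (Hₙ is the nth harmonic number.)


Σₖ₌5^40 1/k = 1/5 + 1/6 + 1/7 + ... + 1/40
= 1066259544628813/485721041551200
≈ 2.1952

Sum = 1066259544628813/485721041551200 ≈ 2.1952


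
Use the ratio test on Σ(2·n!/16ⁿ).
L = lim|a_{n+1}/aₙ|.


aₙ = 2·n!/16^n
a_{n+1}/aₙ = (n+1)!/16^(n+1) × 16^n/n!  (constant 2 cancels)
= (n+1)/16
L = lim(n→∞) (n+1)/16 = ∞
L > 1 → series DIVERGES

Diverges (ratio test: L = ∞ > 1)


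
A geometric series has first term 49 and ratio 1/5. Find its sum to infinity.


S∞ = a₁/(1-r) = 49/(1 - 1/5)
= 49/(4/5)
= 245/4

S∞ = 245/4


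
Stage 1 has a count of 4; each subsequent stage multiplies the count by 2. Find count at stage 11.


aₙ = a₁·r^(n-1)
= 4×2^10
= 4×1024
= 4096

a_11 = 4096


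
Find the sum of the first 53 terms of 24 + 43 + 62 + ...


aₙ = 24 + (53-1)×19 = 1012
Sₙ = n(a₁+aₙ)/2 = 53×(24+1012)/2
= 53×1036/2 = 27454

S_53 = 27454


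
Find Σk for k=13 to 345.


Σₖ₌13^345 k = Σₖ₌₁^345 k − Σₖ₌₁^12 k
= 345·346/2 − 12·13/2
= 59685 − 78 = 59607

Σk = 59607


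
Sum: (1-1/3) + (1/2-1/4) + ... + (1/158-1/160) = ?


Telescoping with gap 2: two head and two tail terms survive.
= (1 + 1/2) - (1/159 + 1/160)
= 3/2 - 1/159 - 1/160 = 37841/25440

Sum = 37841/25440
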